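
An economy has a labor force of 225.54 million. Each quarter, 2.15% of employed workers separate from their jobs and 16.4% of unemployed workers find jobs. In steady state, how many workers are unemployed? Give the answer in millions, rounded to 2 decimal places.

Steady-state unemployment rate u* = s/(s+f) = 2.15/(2.15+16.4) = 0.115903.
Unemployed = u* × labor force = 0.115903 × 225.54 ≈ 26.14 million.

About 26.14 million are unemployed in steady state.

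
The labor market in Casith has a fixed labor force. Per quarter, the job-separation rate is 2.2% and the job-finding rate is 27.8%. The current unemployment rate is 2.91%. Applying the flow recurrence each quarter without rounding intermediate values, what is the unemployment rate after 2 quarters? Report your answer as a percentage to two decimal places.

With a fixed labor force, u_{t+1} = u_t + s·(1−u_t) − f·u_t = u_t·(1−s−f) + s.
Here 1−s−f = 0.700 and s = 0.022.
u_1 = 0.029100 × 0.700 + 0.022 = 0.042370.
u_2 = 0.042370 × 0.700 + 0.022 = 0.051659.

Unemployment rate after two quarters ≈ 5.17%.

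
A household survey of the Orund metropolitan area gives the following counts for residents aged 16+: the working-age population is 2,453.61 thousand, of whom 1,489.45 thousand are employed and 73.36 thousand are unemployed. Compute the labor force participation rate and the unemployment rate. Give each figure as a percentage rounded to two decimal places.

Labor force participation rate ≈ 63.69%; unemployment rate ≈ 4.69%.

Labor force = employed + unemployed = 1,489.45 + 73.36 = 1,562.81 thousand.
Unemployment rate = 73.36 / 1,562.81 = 4.69%.
Labor force participation rate = 1,562.81 / 2,453.61 = 63.69%.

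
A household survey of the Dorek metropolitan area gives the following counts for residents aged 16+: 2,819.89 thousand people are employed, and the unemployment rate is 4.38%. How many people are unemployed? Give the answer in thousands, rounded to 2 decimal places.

Let U be the number unemployed. The labor force is E + U, and U/(E+U) = 0.0438.
So U = 0.0438 × 2,819.89 / (1 − 0.0438) = 123.5112 / 0.9562 ≈ 129.17 thousand.

About 129.17 thousand are unemployed.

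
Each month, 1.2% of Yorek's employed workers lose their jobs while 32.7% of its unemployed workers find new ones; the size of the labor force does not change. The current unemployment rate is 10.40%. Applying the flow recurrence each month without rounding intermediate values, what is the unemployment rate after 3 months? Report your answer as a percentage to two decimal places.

Unemployment rate after three months ≈ 5.52%.

With a fixed labor force, u_{t+1} = u_t + s·(1−u_t) − f·u_t = u_t·(1−s−f) + s.
Here 1−s−f = 0.661 and s = 0.012.
u_1 = 0.104000 × 0.661 + 0.012 = 0.080744.
u_2 = 0.080744 × 0.661 + 0.012 = 0.065372.
u_3 = 0.065372 × 0.661 + 0.012 = 0.055211.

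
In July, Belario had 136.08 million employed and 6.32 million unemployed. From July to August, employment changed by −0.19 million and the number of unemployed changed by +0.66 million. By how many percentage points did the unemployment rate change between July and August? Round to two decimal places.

July: labor force = 136.08 + 6.32 = 142.40; u = 6.32/142.40 = 4.44%.
August: labor force = 135.89 + 6.98 = 142.87; u = 6.98/142.87 = 4.89%.
Change = 4.89% − 4.44% = +0.45 pp.

The unemployment rate changed by +0.45 percentage points.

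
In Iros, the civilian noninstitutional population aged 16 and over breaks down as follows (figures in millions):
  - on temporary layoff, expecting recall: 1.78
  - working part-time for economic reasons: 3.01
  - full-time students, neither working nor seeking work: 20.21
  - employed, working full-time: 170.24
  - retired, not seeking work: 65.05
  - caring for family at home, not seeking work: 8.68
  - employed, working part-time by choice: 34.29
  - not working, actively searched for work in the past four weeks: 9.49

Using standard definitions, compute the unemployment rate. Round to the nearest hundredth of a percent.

Unemployment rate ≈ 5.15%.

Employed = 3.01 + 170.24 + 34.29 = 207.54 million (anyone who worked, including part-time for economic reasons, counts as employed).
Unemployed = 1.78 + 9.49 = 11.27 million (jobless and actively searching, or on temporary layoff).
Labor force = 207.54 + 11.27 = 218.81 million.
Unemployment rate = 11.27 / 218.81 = 5.15%.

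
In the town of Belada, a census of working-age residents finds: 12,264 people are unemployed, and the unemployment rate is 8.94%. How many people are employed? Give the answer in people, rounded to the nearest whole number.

Labor force = U / u = 12,264 / 0.0894 ≈ 137,181.
Employed = labor force − unemployed = 137,181 − 12,264 = 124,917.

About 124,917 are employed.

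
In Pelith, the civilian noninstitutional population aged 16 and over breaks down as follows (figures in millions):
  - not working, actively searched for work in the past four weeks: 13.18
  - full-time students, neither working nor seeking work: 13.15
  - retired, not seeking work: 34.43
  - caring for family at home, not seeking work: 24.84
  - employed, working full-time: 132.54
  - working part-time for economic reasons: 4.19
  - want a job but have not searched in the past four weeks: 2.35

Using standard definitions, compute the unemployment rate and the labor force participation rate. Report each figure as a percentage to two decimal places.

Unemployment rate ≈ 8.79%; labor force participation rate ≈ 66.72%.

Employed = 132.54 + 4.19 = 136.73 million (anyone who worked, including part-time for economic reasons, counts as employed).
Unemployed = 13.18 million.
Labor force = 136.73 + 13.18 = 149.91 million.
Not in labor force = 13.15 + 34.43 + 24.84 + 2.35 = 74.77 million (those not working and not actively searching are outside the labor force — including those who want a job but have given up searching).
Civilian working-age population = 149.91 + 74.77 = 224.68 million.
Unemployment rate = 13.18 / 149.91 = 8.79%.
Labor force participation rate = 149.91 / 224.68 = 66.72%.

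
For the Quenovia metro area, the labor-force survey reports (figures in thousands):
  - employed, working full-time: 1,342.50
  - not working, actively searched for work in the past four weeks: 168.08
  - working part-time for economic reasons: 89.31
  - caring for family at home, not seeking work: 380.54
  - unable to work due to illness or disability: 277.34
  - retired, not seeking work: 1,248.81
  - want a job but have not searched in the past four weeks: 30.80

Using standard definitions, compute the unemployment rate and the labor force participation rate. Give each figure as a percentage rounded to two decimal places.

Unemployment rate ≈ 10.51%; labor force participation rate ≈ 45.23%.

Employed = 1,342.50 + 89.31 = 1,431.81 thousand (anyone who worked, including part-time for economic reasons, counts as employed).
Unemployed = 168.08 thousand.
Labor force = 1,431.81 + 168.08 = 1,599.89 thousand.
Not in labor force = 380.54 + 277.34 + 1,248.81 + 30.80 = 1,937.49 thousand (those not working and not actively searching are outside the labor force — including those who want a job but have given up searching).
Civilian working-age population = 1,599.89 + 1,937.49 = 3,537.38 thousand.
Unemployment rate = 168.08 / 1,599.89 = 10.51%.
Labor force participation rate = 1,599.89 / 3,537.38 = 45.23%.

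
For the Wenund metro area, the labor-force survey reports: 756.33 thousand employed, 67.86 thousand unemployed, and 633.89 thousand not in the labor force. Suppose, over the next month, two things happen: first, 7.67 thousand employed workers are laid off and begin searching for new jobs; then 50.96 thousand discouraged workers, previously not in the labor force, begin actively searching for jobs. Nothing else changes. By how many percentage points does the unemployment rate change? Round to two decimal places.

Initially, labor force = 756.33 + 67.86 = 824.19 thousand, so u = 67.86/824.19 = 8.23%.
After the first change, employed falls and unemployed rises by 7.67; labor force unchanged → E = 748.66, U = 75.53, labor force = 824.19 thousand.
After the second change, unemployed and labor force both rise by 50.96 → E = 748.66, U = 126.49, labor force = 875.15 thousand.
New unemployment rate = 126.49 / 875.15 = 14.45%.
Change = 14.45% − 8.23% = +6.22 percentage points.

The unemployment rate changes by +6.22 percentage points.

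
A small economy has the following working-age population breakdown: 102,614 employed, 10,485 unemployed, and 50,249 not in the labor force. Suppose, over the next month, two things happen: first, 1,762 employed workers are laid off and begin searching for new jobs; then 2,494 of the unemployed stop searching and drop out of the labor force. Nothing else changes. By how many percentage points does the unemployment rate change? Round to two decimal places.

The unemployment rate changes by −0.45 percentage points.

Initially, labor force = 102,614 + 10,485 = 113,099, so u = 10,485/113,099 = 9.27%.
After the first change, employed falls and unemployed rises by 1,762; labor force unchanged → E = 100,852, U = 12,247, labor force = 113,099.
After the second change, unemployed and labor force both fall by 2,494 → E = 100,852, U = 9,753, labor force = 110,605.
New unemployment rate = 9,753 / 110,605 = 8.82%.
Change = 8.82% − 9.27% = −0.45 percentage points.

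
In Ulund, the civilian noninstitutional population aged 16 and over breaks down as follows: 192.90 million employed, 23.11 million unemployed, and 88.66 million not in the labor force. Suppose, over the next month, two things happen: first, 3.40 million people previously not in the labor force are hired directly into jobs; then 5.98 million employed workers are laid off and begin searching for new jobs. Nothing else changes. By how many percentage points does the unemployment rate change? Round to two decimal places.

Initially, labor force = 192.90 + 23.11 = 216.01 million, so u = 23.11/216.01 = 10.70%.
After the first change, employed and labor force both rise by 3.40; unemployed unchanged → E = 196.30, U = 23.11, labor force = 219.41 million.
After the second change, employed falls and unemployed rises by 5.98; labor force unchanged → E = 190.32, U = 29.09, labor force = 219.41 million.
New unemployment rate = 29.09 / 219.41 = 13.26%.
Change = 13.26% − 10.70% = +2.56 percentage points.

The unemployment rate changes by +2.56 percentage points.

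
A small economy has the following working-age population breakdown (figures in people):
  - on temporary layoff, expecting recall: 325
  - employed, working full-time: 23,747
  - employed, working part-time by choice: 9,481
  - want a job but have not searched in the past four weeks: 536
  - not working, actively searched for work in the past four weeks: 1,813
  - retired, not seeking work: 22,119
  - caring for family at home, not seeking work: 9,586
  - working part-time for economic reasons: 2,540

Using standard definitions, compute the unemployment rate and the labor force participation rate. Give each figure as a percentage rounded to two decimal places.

Employed = 23,747 + 9,481 + 2,540 = 35,768 (anyone who worked, including part-time for economic reasons, counts as employed).
Unemployed = 325 + 1,813 = 2,138 (jobless and actively searching, or on temporary layoff).
Labor force = 35,768 + 2,138 = 37,906.
Not in labor force = 536 + 22,119 + 9,586 = 32,241 (those not working and not actively searching are outside the labor force — including those who want a job but have given up searching).
Civilian working-age population = 37,906 + 32,241 = 70,147.
Unemployment rate = 2,138 / 37,906 = 5.64%.
Labor force participation rate = 37,906 / 70,147 = 54.04%.

Unemployment rate ≈ 5.64%; labor force participation rate ≈ 54.04%.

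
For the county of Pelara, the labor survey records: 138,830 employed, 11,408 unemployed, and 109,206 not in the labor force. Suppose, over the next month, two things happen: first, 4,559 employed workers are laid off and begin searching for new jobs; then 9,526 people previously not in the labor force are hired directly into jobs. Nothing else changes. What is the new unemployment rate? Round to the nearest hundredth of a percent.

New unemployment rate ≈ 9.99%.

Initially, labor force = 138,830 + 11,408 = 150,238, so u = 11,408/150,238 = 7.59%.
After the first change, employed falls and unemployed rises by 4,559; labor force unchanged → E = 134,271, U = 15,967, labor force = 150,238.
After the second change, employed and labor force both rise by 9,526; unemployed unchanged → E = 143,797, U = 15,967, labor force = 159,764.
New unemployment rate = 15,967 / 159,764 = 9.99%.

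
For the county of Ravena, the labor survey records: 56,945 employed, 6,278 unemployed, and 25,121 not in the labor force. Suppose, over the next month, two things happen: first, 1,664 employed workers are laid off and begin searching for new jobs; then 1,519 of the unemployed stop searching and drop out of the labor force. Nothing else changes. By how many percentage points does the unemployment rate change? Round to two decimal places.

Initially, labor force = 56,945 + 6,278 = 63,223, so u = 6,278/63,223 = 9.93%.
After the first change, employed falls and unemployed rises by 1,664; labor force unchanged → E = 55,281, U = 7,942, labor force = 63,223.
After the second change, unemployed and labor force both fall by 1,519 → E = 55,281, U = 6,423, labor force = 61,704.
New unemployment rate = 6,423 / 61,704 = 10.41%.
Change = 10.41% − 9.93% = +0.48 percentage points.

The unemployment rate changes by +0.48 percentage points.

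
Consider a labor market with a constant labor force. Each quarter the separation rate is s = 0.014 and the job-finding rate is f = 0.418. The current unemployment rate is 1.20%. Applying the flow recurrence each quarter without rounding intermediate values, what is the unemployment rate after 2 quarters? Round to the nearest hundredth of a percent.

With a fixed labor force, u_{t+1} = u_t + s·(1−u_t) − f·u_t = u_t·(1−s−f) + s.
Here 1−s−f = 0.568 and s = 0.014.
u_1 = 0.012000 × 0.568 + 0.014 = 0.020816.
u_2 = 0.020816 × 0.568 + 0.014 = 0.025823.

Unemployment rate after two quarters ≈ 2.58%.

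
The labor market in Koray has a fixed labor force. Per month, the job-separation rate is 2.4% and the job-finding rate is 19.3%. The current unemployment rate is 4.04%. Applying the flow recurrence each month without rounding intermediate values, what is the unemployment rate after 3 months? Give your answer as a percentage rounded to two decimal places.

With a fixed labor force, u_{t+1} = u_t + s·(1−u_t) − f·u_t = u_t·(1−s−f) + s.
Here 1−s−f = 0.783 and s = 0.024.
u_1 = 0.040400 × 0.783 + 0.024 = 0.055633.
u_2 = 0.055633 × 0.783 + 0.024 = 0.067561.
u_3 = 0.067561 × 0.783 + 0.024 = 0.076900.

Unemployment rate after three months ≈ 7.69%.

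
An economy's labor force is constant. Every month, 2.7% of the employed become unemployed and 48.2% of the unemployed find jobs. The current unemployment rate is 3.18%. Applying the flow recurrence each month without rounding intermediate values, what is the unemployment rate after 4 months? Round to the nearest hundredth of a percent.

With a fixed labor force, u_{t+1} = u_t + s·(1−u_t) − f·u_t = u_t·(1−s−f) + s.
Here 1−s−f = 0.491 and s = 0.027.
u_1 = 0.031800 × 0.491 + 0.027 = 0.042614.
u_2 = 0.042614 × 0.491 + 0.027 = 0.047923.
u_3 = 0.047923 × 0.491 + 0.027 = 0.050530.
u_4 = 0.050530 × 0.491 + 0.027 = 0.051810.

Unemployment rate after four months ≈ 5.18%.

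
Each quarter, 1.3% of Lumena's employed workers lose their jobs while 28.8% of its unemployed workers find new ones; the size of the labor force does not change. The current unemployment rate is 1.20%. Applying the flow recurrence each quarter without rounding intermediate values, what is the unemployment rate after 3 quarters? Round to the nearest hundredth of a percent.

With a fixed labor force, u_{t+1} = u_t + s·(1−u_t) − f·u_t = u_t·(1−s−f) + s.
Here 1−s−f = 0.699 and s = 0.013.
u_1 = 0.012000 × 0.699 + 0.013 = 0.021388.
u_2 = 0.021388 × 0.699 + 0.013 = 0.027950.
u_3 = 0.027950 × 0.699 + 0.013 = 0.032537.

Unemployment rate after three quarters ≈ 3.25%.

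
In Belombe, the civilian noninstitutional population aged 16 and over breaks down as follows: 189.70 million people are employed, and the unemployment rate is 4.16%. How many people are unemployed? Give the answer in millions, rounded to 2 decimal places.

Let U be the number unemployed. The labor force is E + U, and U/(E+U) = 0.0416.
So U = 0.0416 × 189.70 / (1 − 0.0416) = 7.8915 / 0.9584 ≈ 8.23 million.

About 8.23 million are unemployed.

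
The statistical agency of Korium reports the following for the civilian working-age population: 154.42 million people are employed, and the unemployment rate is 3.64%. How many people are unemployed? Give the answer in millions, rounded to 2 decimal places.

Let U be the number unemployed. The labor force is E + U, and U/(E+U) = 0.0364.
So U = 0.0364 × 154.42 / (1 − 0.0364) = 5.6209 / 0.9636 ≈ 5.83 million.

About 5.83 million are unemployed.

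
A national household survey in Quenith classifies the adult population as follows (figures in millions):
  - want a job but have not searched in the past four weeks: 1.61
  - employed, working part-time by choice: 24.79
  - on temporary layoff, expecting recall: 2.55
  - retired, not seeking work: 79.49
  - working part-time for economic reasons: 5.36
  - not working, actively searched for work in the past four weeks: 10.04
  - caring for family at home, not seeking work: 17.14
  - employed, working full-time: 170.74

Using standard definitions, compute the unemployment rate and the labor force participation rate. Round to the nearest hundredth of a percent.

Unemployment rate ≈ 5.90%; labor force participation rate ≈ 68.48%.

Employed = 24.79 + 5.36 + 170.74 = 200.89 million (anyone who worked, including part-time for economic reasons, counts as employed).
Unemployed = 2.55 + 10.04 = 12.59 million (jobless and actively searching, or on temporary layoff).
Labor force = 200.89 + 12.59 = 213.48 million.
Not in labor force = 1.61 + 79.49 + 17.14 = 98.24 million (those not working and not actively searching are outside the labor force — including those who want a job but have given up searching).
Civilian working-age population = 213.48 + 98.24 = 311.72 million.
Unemployment rate = 12.59 / 213.48 = 5.90%.
Labor force participation rate = 213.48 / 311.72 = 68.48%.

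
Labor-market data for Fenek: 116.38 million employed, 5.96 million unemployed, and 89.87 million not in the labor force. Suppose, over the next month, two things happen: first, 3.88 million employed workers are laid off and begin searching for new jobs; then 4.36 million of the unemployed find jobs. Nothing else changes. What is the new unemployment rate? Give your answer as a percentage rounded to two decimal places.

Initially, labor force = 116.38 + 5.96 = 122.34 million, so u = 5.96/122.34 = 4.87%.
After the first change, employed falls and unemployed rises by 3.88; labor force unchanged → E = 112.50, U = 9.84, labor force = 122.34 million.
After the second change, unemployed falls and employed rises by 4.36; labor force unchanged → E = 116.86, U = 5.48, labor force = 122.34 million.
New unemployment rate = 5.48 / 122.34 = 4.48%.

New unemployment rate ≈ 4.48%.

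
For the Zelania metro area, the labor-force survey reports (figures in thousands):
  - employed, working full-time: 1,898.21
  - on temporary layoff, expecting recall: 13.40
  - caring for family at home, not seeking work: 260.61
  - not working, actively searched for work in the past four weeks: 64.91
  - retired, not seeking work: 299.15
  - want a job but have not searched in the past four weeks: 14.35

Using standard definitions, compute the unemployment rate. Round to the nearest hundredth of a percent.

Unemployment rate ≈ 3.96%.

Employed = 1,898.21 thousand.
Unemployed = 13.40 + 64.91 = 78.31 thousand (jobless and actively searching, or on temporary layoff).
Labor force = 1,898.21 + 78.31 = 1,976.52 thousand.
Unemployment rate = 78.31 / 1,976.52 = 3.96%.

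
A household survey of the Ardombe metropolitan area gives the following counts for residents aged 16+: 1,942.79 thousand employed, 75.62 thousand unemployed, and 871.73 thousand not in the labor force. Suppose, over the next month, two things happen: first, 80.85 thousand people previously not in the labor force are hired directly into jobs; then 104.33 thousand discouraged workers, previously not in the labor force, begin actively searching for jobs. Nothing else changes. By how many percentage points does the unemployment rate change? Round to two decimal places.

Initially, labor force = 1,942.79 + 75.62 = 2,018.41 thousand, so u = 75.62/2,018.41 = 3.75%.
After the first change, employed and labor force both rise by 80.85; unemployed unchanged → E = 2,023.64, U = 75.62, labor force = 2,099.26 thousand.
After the second change, unemployed and labor force both rise by 104.33 → E = 2,023.64, U = 179.95, labor force = 2,203.59 thousand.
New unemployment rate = 179.95 / 2,203.59 = 8.17%.
Change = 8.17% − 3.75% = +4.42 percentage points.

The unemployment rate changes by +4.42 percentage points.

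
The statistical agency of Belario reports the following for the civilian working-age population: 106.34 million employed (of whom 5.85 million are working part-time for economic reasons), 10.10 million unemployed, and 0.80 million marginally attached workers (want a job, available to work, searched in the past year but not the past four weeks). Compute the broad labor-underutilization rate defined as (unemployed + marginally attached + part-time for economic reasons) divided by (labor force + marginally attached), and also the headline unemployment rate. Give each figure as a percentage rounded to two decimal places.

Broad underutilization rate ≈ 14.29%; headline unemployment rate ≈ 8.67%.

Labor force = 106.34 + 10.10 = 116.44 million.
Numerator = 10.10 + 0.80 + 5.85 = 16.75 million.
Denominator = 116.44 + 0.80 = 117.24 million.
Broad rate = 16.75 / 117.24 = 14.29%.
Headline unemployment rate = 10.10 / 116.44 = 8.67%.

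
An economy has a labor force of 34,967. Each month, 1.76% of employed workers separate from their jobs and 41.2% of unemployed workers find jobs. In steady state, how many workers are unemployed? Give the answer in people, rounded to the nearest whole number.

About 1,433 are unemployed in steady state.

Steady-state unemployment rate u* = s/(s+f) = 1.76/(1.76+41.2) = 0.040968.
Unemployed = u* × labor force = 0.040968 × 34,967 ≈ 1,433.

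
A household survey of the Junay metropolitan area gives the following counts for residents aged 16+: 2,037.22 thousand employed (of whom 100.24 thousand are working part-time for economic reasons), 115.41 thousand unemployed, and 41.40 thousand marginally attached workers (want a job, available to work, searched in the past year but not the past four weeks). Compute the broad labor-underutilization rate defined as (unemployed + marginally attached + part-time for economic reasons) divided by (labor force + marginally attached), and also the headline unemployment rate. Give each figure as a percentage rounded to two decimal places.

Labor force = 2,037.22 + 115.41 = 2,152.63 thousand.
Numerator = 115.41 + 41.40 + 100.24 = 257.05 thousand.
Denominator = 2,152.63 + 41.40 = 2,194.03 thousand.
Broad rate = 257.05 / 2,194.03 = 11.72%.
Headline unemployment rate = 115.41 / 2,152.63 = 5.36%.

Broad underutilization rate ≈ 11.72%; headline unemployment rate ≈ 5.36%.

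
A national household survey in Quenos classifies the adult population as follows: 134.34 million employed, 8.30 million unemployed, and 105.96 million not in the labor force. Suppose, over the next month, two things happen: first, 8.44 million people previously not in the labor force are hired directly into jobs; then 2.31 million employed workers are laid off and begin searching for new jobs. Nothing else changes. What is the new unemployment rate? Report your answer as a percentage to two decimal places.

Initially, labor force = 134.34 + 8.30 = 142.64 million, so u = 8.30/142.64 = 5.82%.
After the first change, employed and labor force both rise by 8.44; unemployed unchanged → E = 142.78, U = 8.30, labor force = 151.08 million.
After the second change, employed falls and unemployed rises by 2.31; labor force unchanged → E = 140.47, U = 10.61, labor force = 151.08 million.
New unemployment rate = 10.61 / 151.08 = 7.02%.

New unemployment rate ≈ 7.02%.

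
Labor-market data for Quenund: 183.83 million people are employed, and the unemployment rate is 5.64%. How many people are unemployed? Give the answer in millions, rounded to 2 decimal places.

Let U be the number unemployed. The labor force is E + U, and U/(E+U) = 0.0564.
So U = 0.0564 × 183.83 / (1 − 0.0564) = 10.3680 / 0.9436 ≈ 10.99 million.

About 10.99 million are unemployed.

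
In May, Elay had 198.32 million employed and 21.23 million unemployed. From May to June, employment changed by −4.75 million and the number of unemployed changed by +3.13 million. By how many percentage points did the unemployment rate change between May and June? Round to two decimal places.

The unemployment rate changed by +1.51 percentage points.

May: labor force = 198.32 + 21.23 = 219.55; u = 21.23/219.55 = 9.67%.
June: labor force = 193.57 + 24.36 = 217.93; u = 24.36/217.93 = 11.18%.
Change = 11.18% − 9.67% = +1.51 pp.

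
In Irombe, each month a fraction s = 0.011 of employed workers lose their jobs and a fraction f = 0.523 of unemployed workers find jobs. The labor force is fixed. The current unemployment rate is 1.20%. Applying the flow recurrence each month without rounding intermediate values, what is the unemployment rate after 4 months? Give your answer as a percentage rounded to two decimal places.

With a fixed labor force, u_{t+1} = u_t + s·(1−u_t) − f·u_t = u_t·(1−s−f) + s.
Here 1−s−f = 0.466 and s = 0.011.
u_1 = 0.012000 × 0.466 + 0.011 = 0.016592.
u_2 = 0.016592 × 0.466 + 0.011 = 0.018732.
u_3 = 0.018732 × 0.466 + 0.011 = 0.019729.
u_4 = 0.019729 × 0.466 + 0.011 = 0.020194.

Unemployment rate after four months ≈ 2.02%.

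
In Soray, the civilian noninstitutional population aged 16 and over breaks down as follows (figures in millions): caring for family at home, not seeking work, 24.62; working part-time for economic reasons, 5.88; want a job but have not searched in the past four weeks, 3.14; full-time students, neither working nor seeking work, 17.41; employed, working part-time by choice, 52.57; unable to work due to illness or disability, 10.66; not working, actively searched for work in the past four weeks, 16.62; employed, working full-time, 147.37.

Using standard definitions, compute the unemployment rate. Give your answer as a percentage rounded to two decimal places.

Employed = 5.88 + 52.57 + 147.37 = 205.82 million (anyone who worked, including part-time for economic reasons, counts as employed).
Unemployed = 16.62 million.
Labor force = 205.82 + 16.62 = 222.44 million.
Unemployment rate = 16.62 / 222.44 = 7.47%.

Unemployment rate ≈ 7.47%.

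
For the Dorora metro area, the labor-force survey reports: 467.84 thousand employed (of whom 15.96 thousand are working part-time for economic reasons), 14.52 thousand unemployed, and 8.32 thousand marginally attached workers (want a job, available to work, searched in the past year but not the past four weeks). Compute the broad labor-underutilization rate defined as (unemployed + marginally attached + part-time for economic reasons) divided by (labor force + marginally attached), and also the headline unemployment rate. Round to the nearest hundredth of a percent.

Labor force = 467.84 + 14.52 = 482.36 thousand.
Numerator = 14.52 + 8.32 + 15.96 = 38.80 thousand.
Denominator = 482.36 + 8.32 = 490.68 thousand.
Broad rate = 38.80 / 490.68 = 7.91%.
Headline unemployment rate = 14.52 / 482.36 = 3.01%.

Broad underutilization rate ≈ 7.91%; headline unemployment rate ≈ 3.01%.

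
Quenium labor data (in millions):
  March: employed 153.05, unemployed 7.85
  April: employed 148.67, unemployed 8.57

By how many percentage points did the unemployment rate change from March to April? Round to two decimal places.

The unemployment rate changed by +0.57 percentage points.

March: labor force = 153.05 + 7.85 = 160.90; u = 7.85/160.90 = 4.88%.
April: labor force = 148.67 + 8.57 = 157.24; u = 8.57/157.24 = 5.45%.
Change = 5.45% − 4.88% = +0.57 pp.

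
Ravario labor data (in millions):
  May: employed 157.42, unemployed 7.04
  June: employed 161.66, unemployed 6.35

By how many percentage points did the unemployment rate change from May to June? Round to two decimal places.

The unemployment rate changed by −0.50 percentage points.

May: labor force = 157.42 + 7.04 = 164.46; u = 7.04/164.46 = 4.28%.
June: labor force = 161.66 + 6.35 = 168.01; u = 6.35/168.01 = 3.78%.
Change = 3.78% − 4.28% = −0.50 pp.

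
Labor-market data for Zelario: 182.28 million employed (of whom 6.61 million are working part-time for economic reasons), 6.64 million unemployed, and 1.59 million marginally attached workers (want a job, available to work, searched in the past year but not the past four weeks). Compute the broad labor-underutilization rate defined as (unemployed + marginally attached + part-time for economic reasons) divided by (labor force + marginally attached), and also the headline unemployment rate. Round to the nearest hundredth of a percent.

Broad underutilization rate ≈ 7.79%; headline unemployment rate ≈ 3.51%.

Labor force = 182.28 + 6.64 = 188.92 million.
Numerator = 6.64 + 1.59 + 6.61 = 14.84 million.
Denominator = 188.92 + 1.59 = 190.51 million.
Broad rate = 14.84 / 190.51 = 7.79%.
Headline unemployment rate = 6.64 / 188.92 = 3.51%.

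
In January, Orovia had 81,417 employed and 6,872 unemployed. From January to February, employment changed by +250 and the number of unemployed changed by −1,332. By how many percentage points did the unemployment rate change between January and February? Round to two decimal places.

January: labor force = 81,417 + 6,872 = 88,289; u = 6,872/88,289 = 7.78%.
February: labor force = 81,667 + 5,540 = 87,207; u = 5,540/87,207 = 6.35%.
Change = 6.35% − 7.78% = −1.43 pp.

The unemployment rate changed by −1.43 percentage points.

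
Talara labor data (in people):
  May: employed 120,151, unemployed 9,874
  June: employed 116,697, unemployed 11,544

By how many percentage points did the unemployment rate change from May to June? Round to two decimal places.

May: labor force = 120,151 + 9,874 = 130,025; u = 9,874/130,025 = 7.59%.
June: labor force = 116,697 + 11,544 = 128,241; u = 11,544/128,241 = 9.00%.
Change = 9.00% − 7.59% = +1.41 pp.

The unemployment rate changed by +1.41 percentage points.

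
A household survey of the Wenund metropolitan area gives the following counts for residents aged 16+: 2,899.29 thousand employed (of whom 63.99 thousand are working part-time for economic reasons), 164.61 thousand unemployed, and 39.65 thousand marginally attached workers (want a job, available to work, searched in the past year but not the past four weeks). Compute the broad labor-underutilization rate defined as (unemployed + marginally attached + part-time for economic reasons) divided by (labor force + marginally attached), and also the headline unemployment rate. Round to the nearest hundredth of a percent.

Broad underutilization rate ≈ 8.64%; headline unemployment rate ≈ 5.37%.

Labor force = 2,899.29 + 164.61 = 3,063.90 thousand.
Numerator = 164.61 + 39.65 + 63.99 = 268.25 thousand.
Denominator = 3,063.90 + 39.65 = 3,103.55 thousand.
Broad rate = 268.25 / 3,103.55 = 8.64%.
Headline unemployment rate = 164.61 / 3,063.90 = 5.37%.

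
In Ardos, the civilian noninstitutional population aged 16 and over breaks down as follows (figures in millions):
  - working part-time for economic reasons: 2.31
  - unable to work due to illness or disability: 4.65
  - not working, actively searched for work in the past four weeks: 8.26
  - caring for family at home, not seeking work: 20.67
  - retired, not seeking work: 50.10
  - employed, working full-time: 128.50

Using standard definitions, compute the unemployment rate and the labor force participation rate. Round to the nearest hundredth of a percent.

Employed = 2.31 + 128.50 = 130.81 million (anyone who worked, including part-time for economic reasons, counts as employed).
Unemployed = 8.26 million.
Labor force = 130.81 + 8.26 = 139.07 million.
Not in labor force = 4.65 + 20.67 + 50.10 = 75.42 million (those not working and not actively searching are outside the labor force).
Civilian working-age population = 139.07 + 75.42 = 214.49 million.
Unemployment rate = 8.26 / 139.07 = 5.94%.
Labor force participation rate = 139.07 / 214.49 = 64.84%.

Unemployment rate ≈ 5.94%; labor force participation rate ≈ 64.84%.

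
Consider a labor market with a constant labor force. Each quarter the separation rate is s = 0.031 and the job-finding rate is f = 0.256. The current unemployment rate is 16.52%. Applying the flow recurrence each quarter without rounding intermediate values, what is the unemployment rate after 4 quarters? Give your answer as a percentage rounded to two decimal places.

Unemployment rate after four quarters ≈ 12.28%.

With a fixed labor force, u_{t+1} = u_t + s·(1−u_t) − f·u_t = u_t·(1−s−f) + s.
Here 1−s−f = 0.713 and s = 0.031.
u_1 = 0.165200 × 0.713 + 0.031 = 0.148788.
u_2 = 0.148788 × 0.713 + 0.031 = 0.137086.
u_3 = 0.137086 × 0.713 + 0.031 = 0.128742.
u_4 = 0.128742 × 0.713 + 0.031 = 0.122793.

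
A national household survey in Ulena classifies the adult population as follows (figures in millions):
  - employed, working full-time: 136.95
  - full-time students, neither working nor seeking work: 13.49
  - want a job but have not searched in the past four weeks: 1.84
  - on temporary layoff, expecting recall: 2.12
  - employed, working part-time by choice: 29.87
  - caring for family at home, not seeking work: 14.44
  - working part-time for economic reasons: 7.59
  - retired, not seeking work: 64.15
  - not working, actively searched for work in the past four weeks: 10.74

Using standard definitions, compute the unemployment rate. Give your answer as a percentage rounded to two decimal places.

Unemployment rate ≈ 6.87%.

Employed = 136.95 + 29.87 + 7.59 = 174.41 million (anyone who worked, including part-time for economic reasons, counts as employed).
Unemployed = 2.12 + 10.74 = 12.86 million (jobless and actively searching, or on temporary layoff).
Labor force = 174.41 + 12.86 = 187.27 million.
Unemployment rate = 12.86 / 187.27 = 6.87%.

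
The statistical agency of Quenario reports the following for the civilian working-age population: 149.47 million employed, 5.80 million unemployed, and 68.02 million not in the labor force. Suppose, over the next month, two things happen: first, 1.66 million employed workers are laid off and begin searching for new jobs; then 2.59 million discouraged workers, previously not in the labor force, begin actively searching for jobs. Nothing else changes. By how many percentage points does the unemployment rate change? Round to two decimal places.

The unemployment rate changes by +2.63 percentage points.

Initially, labor force = 149.47 + 5.80 = 155.27 million, so u = 5.80/155.27 = 3.74%.
After the first change, employed falls and unemployed rises by 1.66; labor force unchanged → E = 147.81, U = 7.46, labor force = 155.27 million.
After the second change, unemployed and labor force both rise by 2.59 → E = 147.81, U = 10.05, labor force = 157.86 million.
New unemployment rate = 10.05 / 157.86 = 6.37%.
Change = 6.37% − 3.74% = +2.63 percentage points.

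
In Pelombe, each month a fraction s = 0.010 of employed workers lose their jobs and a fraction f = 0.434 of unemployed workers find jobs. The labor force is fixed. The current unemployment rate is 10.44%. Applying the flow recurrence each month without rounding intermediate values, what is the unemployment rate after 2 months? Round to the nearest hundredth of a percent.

With a fixed labor force, u_{t+1} = u_t + s·(1−u_t) − f·u_t = u_t·(1−s−f) + s.
Here 1−s−f = 0.556 and s = 0.010.
u_1 = 0.104400 × 0.556 + 0.010 = 0.068046.
u_2 = 0.068046 × 0.556 + 0.010 = 0.047834.

Unemployment rate after two months ≈ 4.78%.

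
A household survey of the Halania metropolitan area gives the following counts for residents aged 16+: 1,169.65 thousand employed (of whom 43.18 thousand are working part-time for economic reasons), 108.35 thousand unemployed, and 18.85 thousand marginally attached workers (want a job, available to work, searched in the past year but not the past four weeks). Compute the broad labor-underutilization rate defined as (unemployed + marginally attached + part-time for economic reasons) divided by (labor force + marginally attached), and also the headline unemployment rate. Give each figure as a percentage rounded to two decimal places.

Labor force = 1,169.65 + 108.35 = 1,278.00 thousand.
Numerator = 108.35 + 18.85 + 43.18 = 170.38 thousand.
Denominator = 1,278.00 + 18.85 = 1,296.85 thousand.
Broad rate = 170.38 / 1,296.85 = 13.14%.
Headline unemployment rate = 108.35 / 1,278.00 = 8.48%.

Broad underutilization rate ≈ 13.14%; headline unemployment rate ≈ 8.48%.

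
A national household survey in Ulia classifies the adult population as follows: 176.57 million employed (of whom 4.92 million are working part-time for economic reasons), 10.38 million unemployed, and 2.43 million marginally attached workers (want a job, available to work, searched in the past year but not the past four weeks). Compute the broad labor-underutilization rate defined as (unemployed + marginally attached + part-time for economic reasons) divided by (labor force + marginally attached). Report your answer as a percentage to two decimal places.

Broad underutilization rate ≈ 9.36%.

Labor force = 176.57 + 10.38 = 186.95 million.
Numerator = 10.38 + 2.43 + 4.92 = 17.73 million.
Denominator = 186.95 + 2.43 = 189.38 million.
Broad rate = 17.73 / 189.38 = 9.36%.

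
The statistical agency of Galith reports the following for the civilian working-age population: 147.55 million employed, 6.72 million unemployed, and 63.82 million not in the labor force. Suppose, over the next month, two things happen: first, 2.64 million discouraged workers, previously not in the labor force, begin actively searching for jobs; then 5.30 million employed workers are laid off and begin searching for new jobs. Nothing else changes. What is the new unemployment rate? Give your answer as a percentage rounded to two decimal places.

New unemployment rate ≈ 9.34%.

Initially, labor force = 147.55 + 6.72 = 154.27 million, so u = 6.72/154.27 = 4.36%.
After the first change, unemployed and labor force both rise by 2.64 → E = 147.55, U = 9.36, labor force = 156.91 million.
After the second change, employed falls and unemployed rises by 5.30; labor force unchanged → E = 142.25, U = 14.66, labor force = 156.91 million.
New unemployment rate = 14.66 / 156.91 = 9.34%.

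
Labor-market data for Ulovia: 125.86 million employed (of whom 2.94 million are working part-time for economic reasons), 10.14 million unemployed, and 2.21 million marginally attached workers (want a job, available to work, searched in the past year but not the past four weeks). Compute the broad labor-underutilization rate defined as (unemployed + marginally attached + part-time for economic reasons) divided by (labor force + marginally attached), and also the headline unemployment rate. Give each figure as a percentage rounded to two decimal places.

Labor force = 125.86 + 10.14 = 136.00 million.
Numerator = 10.14 + 2.21 + 2.94 = 15.29 million.
Denominator = 136.00 + 2.21 = 138.21 million.
Broad rate = 15.29 / 138.21 = 11.06%.
Headline unemployment rate = 10.14 / 136.00 = 7.46%.

Broad underutilization rate ≈ 11.06%; headline unemployment rate ≈ 7.46%.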